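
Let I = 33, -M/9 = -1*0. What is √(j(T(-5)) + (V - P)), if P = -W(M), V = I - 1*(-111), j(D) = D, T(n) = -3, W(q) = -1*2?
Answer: √139 ≈ 11.790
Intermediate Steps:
M = 0 (M = -(-9)*0 = -9*0 = 0)
W(q) = -2
V = 144 (V = 33 - 1*(-111) = 33 + 111 = 144)
P = 2 (P = -1*(-2) = 2)
√(j(T(-5)) + (V - P)) = √(-3 + (144 - 1*2)) = √(-3 + (144 - 2)) = √(-3 + 142) = √139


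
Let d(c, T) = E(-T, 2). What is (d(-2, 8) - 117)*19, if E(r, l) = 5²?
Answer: -1748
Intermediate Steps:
E(r, l) = 25
d(c, T) = 25
(d(-2, 8) - 117)*19 = (25 - 117)*19 = -92*19 = -1748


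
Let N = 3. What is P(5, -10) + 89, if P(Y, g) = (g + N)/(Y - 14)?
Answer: 808/9 ≈ 89.778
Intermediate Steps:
P(Y, g) = (3 + g)/(-14 + Y) (P(Y, g) = (g + 3)/(Y - 14) = (3 + g)/(-14 + Y))
P(5, -10) + 89 = (3 - 10)/(-14 + 5) + 89 = -7/(-9) + 89 = -⅑*(-7) + 89 = 7/9 + 89 = 808/9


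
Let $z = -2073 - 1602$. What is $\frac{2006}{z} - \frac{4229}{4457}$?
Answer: $- \frac{24482317}{16379475} \approx -1.4947$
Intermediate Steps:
$z = -3675$
$\frac{2006}{z} - \frac{4229}{4457} = \frac{2006}{-3675} - \frac{4229}{4457} = 2006 \left(- \frac{1}{3675}\right) - \frac{4229}{4457} = - \frac{2006}{3675} - \frac{4229}{4457} = - \frac{24482317}{16379475}$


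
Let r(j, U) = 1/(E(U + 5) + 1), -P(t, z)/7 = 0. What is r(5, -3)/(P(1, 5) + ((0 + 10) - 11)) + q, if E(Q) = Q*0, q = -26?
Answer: -27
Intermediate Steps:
P(t, z) = 0 (P(t, z) = -7*0 = 0)
E(Q) = 0
r(j, U) = 1 (r(j, U) = 1/(0 + 1) = 1/1 = 1)
r(5, -3)/(P(1, 5) + ((0 + 10) - 11)) + q = 1/(0 + ((0 + 10) - 11)) - 26 = 1/(0 + (10 - 11)) - 26 = 1/(0 - 1) - 26 = 1/(-1) - 26 = 1*(-1) - 26 = -1 - 26 = -27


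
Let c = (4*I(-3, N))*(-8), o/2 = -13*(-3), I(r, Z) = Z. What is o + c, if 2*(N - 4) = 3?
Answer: -98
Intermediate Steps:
N = 11/2 (N = 4 + (½)*3 = 4 + 3/2 = 11/2 ≈ 5.5000)
o = 78 (o = 2*(-13*(-3)) = 2*39 = 78)
c = -176 (c = (4*(11/2))*(-8) = 22*(-8) = -176)
o + c = 78 - 176 = -98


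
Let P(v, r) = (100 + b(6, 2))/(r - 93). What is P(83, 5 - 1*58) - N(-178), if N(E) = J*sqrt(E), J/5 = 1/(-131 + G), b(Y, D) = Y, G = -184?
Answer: -53/73 + I*sqrt(178)/63 ≈ -0.72603 + 0.21177*I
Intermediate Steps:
J = -1/63 (J = 5/(-131 - 184) = 5/(-315) = 5*(-1/315) = -1/63 ≈ -0.015873)
N(E) = -sqrt(E)/63
P(v, r) = 106/(-93 + r) (P(v, r) = (100 + 6)/(r - 93) = 106/(-93 + r))
P(83, 5 - 1*58) - N(-178) = 106/(-93 + (5 - 1*58)) - (-1)*sqrt(-178)/63 = 106/(-93 + (5 - 58)) - (-1)*I*sqrt(178)/63 = 106/(-93 - 53) - (-1)*I*sqrt(178)/63 = 106/(-146) + I*sqrt(178)/63 = 106*(-1/146) + I*sqrt(178)/63 = -53/73 + I*sqrt(178)/63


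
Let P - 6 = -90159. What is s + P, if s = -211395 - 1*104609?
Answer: -406157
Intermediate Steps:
s = -316004 (s = -211395 - 104609 = -316004)
P = -90153 (P = 6 - 90159 = -90153)
s + P = -316004 - 90153 = -406157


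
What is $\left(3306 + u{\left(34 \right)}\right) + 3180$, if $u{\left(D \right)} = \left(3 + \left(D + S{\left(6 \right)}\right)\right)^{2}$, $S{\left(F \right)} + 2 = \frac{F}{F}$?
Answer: $7782$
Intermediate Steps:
$S{\left(F \right)} = -1$ ($S{\left(F \right)} = -2 + \frac{F}{F} = -2 + 1 = -1$)
$u{\left(D \right)} = \left(2 + D\right)^{2}$ ($u{\left(D \right)} = \left(3 + \left(D - 1\right)\right)^{2} = \left(3 + \left(-1 + D\right)\right)^{2} = \left(2 + D\right)^{2}$)
$\left(3306 + u{\left(34 \right)}\right) + 3180 = \left(3306 + \left(2 + 34\right)^{2}\right) + 3180 = \left(3306 + 36^{2}\right) + 3180 = \left(3306 + 1296\right) + 3180 = 4602 + 3180 = 7782$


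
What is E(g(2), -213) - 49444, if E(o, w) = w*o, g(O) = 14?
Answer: -52426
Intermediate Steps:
E(o, w) = o*w
E(g(2), -213) - 49444 = 14*(-213) - 49444 = -2982 - 49444 = -52426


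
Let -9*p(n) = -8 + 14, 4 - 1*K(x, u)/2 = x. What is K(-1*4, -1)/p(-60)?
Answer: -24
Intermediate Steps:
K(x, u) = 8 - 2*x
p(n) = -⅔ (p(n) = -(-8 + 14)/9 = -⅑*6 = -⅔)
K(-1*4, -1)/p(-60) = (8 - (-2)*4)/(-⅔) = (8 - 2*(-4))*(-3/2) = (8 + 8)*(-3/2) = 16*(-3/2) = -24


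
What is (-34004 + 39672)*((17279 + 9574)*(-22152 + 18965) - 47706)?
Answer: -485340733956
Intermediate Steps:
(-34004 + 39672)*((17279 + 9574)*(-22152 + 18965) - 47706) = 5668*(26853*(-3187) - 47706) = 5668*(-85580511 - 47706) = 5668*(-85628217) = -485340733956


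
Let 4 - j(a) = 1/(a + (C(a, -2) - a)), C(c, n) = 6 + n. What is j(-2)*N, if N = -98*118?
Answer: -43365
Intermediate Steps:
j(a) = 15/4 (j(a) = 4 - 1/(a + ((6 - 2) - a)) = 4 - 1/(a + (4 - a)) = 4 - 1/4 = 4 - 1*¼ = 4 - ¼ = 15/4)
N = -11564
j(-2)*N = (15/4)*(-11564) = -43365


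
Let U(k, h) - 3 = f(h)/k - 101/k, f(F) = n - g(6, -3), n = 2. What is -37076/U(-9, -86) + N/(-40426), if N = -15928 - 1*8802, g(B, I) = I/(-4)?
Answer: -691608967/262769 ≈ -2632.0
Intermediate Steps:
g(B, I) = -I/4 (g(B, I) = I*(-¼) = -I/4)
f(F) = 5/4 (f(F) = 2 - (-1)*(-3)/4 = 2 - 1*¾ = 2 - ¾ = 5/4)
U(k, h) = 3 - 399/(4*k) (U(k, h) = 3 + (5/(4*k) - 101/k) = 3 - 399/(4*k))
N = -24730 (N = -15928 - 8802 = -24730)
-37076/U(-9, -86) + N/(-40426) = -37076/(3 - 399/4/(-9)) - 24730/(-40426) = -37076/(3 - 399/4*(-⅑)) - 24730*(-1/40426) = -37076/(3 + 133/12) + 12365/20213 = -37076/169/12 + 12365/20213 = -37076*12/169 + 12365/20213 = -34224/13 + 12365/20213 = -691608967/262769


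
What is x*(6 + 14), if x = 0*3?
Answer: 0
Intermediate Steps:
x = 0
x*(6 + 14) = 0*(6 + 14) = 0*20 = 0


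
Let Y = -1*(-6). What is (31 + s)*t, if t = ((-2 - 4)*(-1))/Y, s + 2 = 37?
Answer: 66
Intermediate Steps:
s = 35 (s = -2 + 37 = 35)
Y = 6
t = 1 (t = ((-2 - 4)*(-1))/6 = -6*(-1)*(⅙) = 6*(⅙) = 1)
(31 + s)*t = (31 + 35)*1 = 66*1 = 66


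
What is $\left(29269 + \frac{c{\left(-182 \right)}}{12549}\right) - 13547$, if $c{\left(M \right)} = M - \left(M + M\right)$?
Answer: $\frac{197295560}{12549} \approx 15722.0$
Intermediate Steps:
$c{\left(M \right)} = - M$ ($c{\left(M \right)} = M - 2 M = - M$)
$\left(29269 + \frac{c{\left(-182 \right)}}{12549}\right) - 13547 = \left(29269 + \frac{\left(-1\right) \left(-182\right)}{12549}\right) - 13547 = \left(29269 + 182 \cdot \frac{1}{12549}\right) - 13547 = \left(29269 + \frac{182}{12549}\right) - 13547 = \frac{367296863}{12549} - 13547 = \frac{197295560}{12549}$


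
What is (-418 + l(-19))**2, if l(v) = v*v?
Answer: 3249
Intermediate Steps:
l(v) = v**2
(-418 + l(-19))**2 = (-418 + (-19)**2)**2 = (-418 + 361)**2 = (-57)**2 = 3249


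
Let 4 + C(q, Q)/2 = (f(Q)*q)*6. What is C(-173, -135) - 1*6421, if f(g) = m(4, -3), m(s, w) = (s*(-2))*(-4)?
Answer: -72861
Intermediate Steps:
m(s, w) = 8*s (m(s, w) = -2*s*(-4) = 8*s)
f(g) = 32 (f(g) = 8*4 = 32)
C(q, Q) = -8 + 384*q (C(q, Q) = -8 + 2*((32*q)*6) = -8 + 2*(192*q) = -8 + 384*q)
C(-173, -135) - 1*6421 = (-8 + 384*(-173)) - 1*6421 = (-8 - 66432) - 6421 = -66440 - 6421 = -72861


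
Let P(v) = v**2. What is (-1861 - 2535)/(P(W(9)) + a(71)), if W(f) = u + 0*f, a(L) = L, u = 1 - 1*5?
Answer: -4396/87 ≈ -50.529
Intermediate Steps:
u = -4 (u = 1 - 5 = -4)
W(f) = -4 (W(f) = -4 + 0*f = -4 + 0 = -4)
(-1861 - 2535)/(P(W(9)) + a(71)) = (-1861 - 2535)/((-4)**2 + 71) = -4396/(16 + 71) = -4396/87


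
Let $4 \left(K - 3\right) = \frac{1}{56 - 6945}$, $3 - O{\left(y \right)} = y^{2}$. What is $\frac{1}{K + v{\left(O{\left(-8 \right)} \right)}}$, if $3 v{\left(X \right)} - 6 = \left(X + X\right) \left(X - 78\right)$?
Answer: $\frac{82668}{467707985} \approx 0.00017675$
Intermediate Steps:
$O{\left(y \right)} = 3 - y^{2}$
$v{\left(X \right)} = 2 + \frac{2 X \left(-78 + X\right)}{3}$ ($v{\left(X \right)} = 2 + \frac{\left(X + X\right) \left(X - 78\right)}{3} = 2 + \frac{2 X \left(-78 + X\right)}{3}$)
$K = \frac{82667}{27556}$ ($K = 3 + \frac{1}{4 \left(56 - 6945\right)} = 3 + \frac{1}{4 \left(-6889\right)} = 3 + \frac{1}{4} \left(- \frac{1}{6889}\right) = 3 - \frac{1}{27556} = \frac{82667}{27556} \approx 3.0$)
$\frac{1}{K + v{\left(O{\left(-8 \right)} \right)}} = \frac{1}{\frac{82667}{27556} + \left(2 - 52 \left(3 - \left(-8\right)^{2}\right) + \frac{2 \left(3 - \left(-8\right)^{2}\right)^{2}}{3}\right)} = \frac{1}{\frac{82667}{27556} + \left(2 - 52 \left(3 - 64\right) + \frac{2 \left(3 - 64\right)^{2}}{3}\right)} = \frac{1}{\frac{82667}{27556} + \left(2 - -3172 + \frac{2 \left(-61\right)^{2}}{3}\right)} = \frac{1}{\frac{82667}{27556} + \left(2 + 3172 + \frac{2}{3} \cdot 3721\right)} = \frac{1}{\frac{82667}{27556} + \left(2 + 3172 + \frac{7442}{3}\right)} = \frac{1}{\frac{82667}{27556} + \frac{16964}{3}} = \frac{1}{\frac{467707985}{82668}} = \frac{82668}{467707985}$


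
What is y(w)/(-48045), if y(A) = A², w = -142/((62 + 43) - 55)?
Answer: -5041/30028125 ≈ -0.00016788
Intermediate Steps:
w = -71/25 (w = -142/(105 - 55) = -142/50 = -142*1/50 = -71/25 ≈ -2.8400)
y(w)/(-48045) = (-71/25)²/(-48045) = (5041/625)*(-1/48045) = -5041/30028125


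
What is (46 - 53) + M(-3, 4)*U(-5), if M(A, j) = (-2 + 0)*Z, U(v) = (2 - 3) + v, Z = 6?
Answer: 65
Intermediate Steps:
U(v) = -1 + v
M(A, j) = -12 (M(A, j) = (-2 + 0)*6 = -2*6 = -12)
(46 - 53) + M(-3, 4)*U(-5) = (46 - 53) - 12*(-1 - 5) = -7 - 12*(-6) = -7 + 72 = 65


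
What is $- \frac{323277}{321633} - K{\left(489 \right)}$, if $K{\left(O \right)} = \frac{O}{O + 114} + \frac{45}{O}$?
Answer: $- \frac{744693149}{390283777} \approx -1.9081$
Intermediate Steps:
$K{\left(O \right)} = \frac{45}{O} + \frac{O}{114 + O}$ ($K{\left(O \right)} = \frac{O}{114 + O} + \frac{45}{O} = \frac{45}{O} + \frac{O}{114 + O}$)
$- \frac{323277}{321633} - K{\left(489 \right)} = - \frac{323277}{321633} - \frac{5130 + 489^{2} + 45 \cdot 489}{489 \left(114 + 489\right)} = \left(-323277\right) \frac{1}{321633} - \frac{5130 + 239121 + 22005}{489 \cdot 603} = - \frac{107759}{107211} - \frac{1}{489} \cdot \frac{1}{603} \cdot 266256 = - \frac{107759}{107211} - \frac{29584}{32763} = - \frac{744693149}{390283777}$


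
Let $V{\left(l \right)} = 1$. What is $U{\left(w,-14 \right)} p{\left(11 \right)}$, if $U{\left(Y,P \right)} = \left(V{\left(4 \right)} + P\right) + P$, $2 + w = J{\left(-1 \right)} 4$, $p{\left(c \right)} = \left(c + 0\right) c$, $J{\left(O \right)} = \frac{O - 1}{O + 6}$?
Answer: $-3267$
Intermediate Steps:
$J{\left(O \right)} = \frac{-1 + O}{6 + O}$
$p{\left(c \right)} = c^{2}$ ($p{\left(c \right)} = c c = c^{2}$)
$w = - \frac{18}{5}$ ($w = -2 + \frac{-1 - 1}{6 - 1} \cdot 4 = -2 + \frac{1}{5} \left(-2\right) 4 = -2 - \frac{8}{5} = - \frac{18}{5} \approx -3.6$)
$U{\left(Y,P \right)} = 1 + 2 P$ ($U{\left(Y,P \right)} = \left(1 + P\right) + P = 1 + 2 P$)
$U{\left(w,-14 \right)} p{\left(11 \right)} = \left(1 + 2 \left(-14\right)\right) 11^{2} = \left(1 - 28\right) 121 = \left(-27\right) 121 = -3267$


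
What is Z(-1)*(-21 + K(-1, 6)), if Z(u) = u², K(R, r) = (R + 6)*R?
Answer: -26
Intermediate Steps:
K(R, r) = R*(6 + R) (K(R, r) = (6 + R)*R = R*(6 + R))
Z(-1)*(-21 + K(-1, 6)) = (-1)²*(-21 - (6 - 1)) = 1*(-21 - 1*5) = 1*(-21 - 5) = 1*(-26) = -26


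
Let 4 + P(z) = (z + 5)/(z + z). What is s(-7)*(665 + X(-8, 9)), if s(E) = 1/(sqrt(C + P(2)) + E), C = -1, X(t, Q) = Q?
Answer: -18872/209 - 1348*I*sqrt(13)/209 ≈ -90.297 - 23.255*I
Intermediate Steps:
P(z) = -4 + (5 + z)/(2*z) (P(z) = -4 + (z + 5)/(z + z) = -4 + (5 + z)/((2*z)) = -4 + (5 + z)*(1/(2*z)) = -4 + (5 + z)/(2*z))
s(E) = 1/(E + I*sqrt(13)/2) (s(E) = 1/(sqrt(-1 + (1/2)*(5 - 7*2)/2) + E) = 1/(sqrt(-1 + (1/2)*(1/2)*(5 - 14)) + E) = 1/(sqrt(-1 + (1/2)*(1/2)*(-9)) + E) = 1/(sqrt(-1 - 9/4) + E) = 1/(sqrt(-13/4) + E) = 1/(I*sqrt(13)/2 + E) = 1/(E + I*sqrt(13)/2))
s(-7)*(665 + X(-8, 9)) = (2/(2*(-7) + I*sqrt(13)))*(665 + 9) = (2/(-14 + I*sqrt(13)))*674 = 1348/(-14 + I*sqrt(13))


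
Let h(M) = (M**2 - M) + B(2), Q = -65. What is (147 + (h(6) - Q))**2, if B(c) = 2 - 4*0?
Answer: 59536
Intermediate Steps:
B(c) = 2 (B(c) = 2 + 0 = 2)
h(M) = 2 + M**2 - M (h(M) = (M**2 - M) + 2 = 2 + M**2 - M)
(147 + (h(6) - Q))**2 = (147 + ((2 + 6**2 - 1*6) - 1*(-65)))**2 = (147 + ((2 + 36 - 6) + 65))**2 = (147 + (32 + 65))**2 = (147 + 97)**2 = 244**2 = 59536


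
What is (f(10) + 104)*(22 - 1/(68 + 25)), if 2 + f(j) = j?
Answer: 229040/93 ≈ 2462.8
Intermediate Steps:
f(j) = -2 + j
(f(10) + 104)*(22 - 1/(68 + 25)) = ((-2 + 10) + 104)*(22 - 1/(68 + 25)) = (8 + 104)*(22 - 1/93) = 112*(22 - 1*1/93) = 112*(22 - 1/93) = 112*(2045/93) = 229040/93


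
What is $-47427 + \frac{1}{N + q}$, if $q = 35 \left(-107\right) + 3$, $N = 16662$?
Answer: $- \frac{612756839}{12920} \approx -47427.0$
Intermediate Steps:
$q = -3742$ ($q = -3745 + 3 = -3742$)
$-47427 + \frac{1}{N + q} = -47427 + \frac{1}{16662 - 3742} = -47427 + \frac{1}{12920} = - \frac{612756839}{12920}$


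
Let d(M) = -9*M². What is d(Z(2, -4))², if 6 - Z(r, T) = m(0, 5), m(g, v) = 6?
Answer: 0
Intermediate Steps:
Z(r, T) = 0 (Z(r, T) = 6 - 1*6 = 6 - 6 = 0)
d(Z(2, -4))² = (-9*0²)² = (-9*0)² = 0² = 0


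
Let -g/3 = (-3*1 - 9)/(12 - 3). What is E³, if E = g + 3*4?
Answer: 4096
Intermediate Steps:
g = 4 (g = -3*(-3*1 - 9)/(12 - 3) = -3*(-3 - 9)/9 = -(-36)/9 = -3*(-4/3) = 4)
E = 16 (E = 4 + 3*4 = 4 + 12 = 16)
E³ = 16³ = 4096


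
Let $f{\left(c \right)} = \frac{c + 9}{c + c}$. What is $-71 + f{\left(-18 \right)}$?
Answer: $- \frac{283}{4} \approx -70.75$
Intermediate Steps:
$f{\left(c \right)} = \frac{9 + c}{2 c}$
$-71 + f{\left(-18 \right)} = -71 + \frac{9 - 18}{2 \left(-18\right)} = -71 + \frac{1}{2} \left(- \frac{1}{18}\right) \left(-9\right) = -71 + \frac{1}{4} = - \frac{283}{4}$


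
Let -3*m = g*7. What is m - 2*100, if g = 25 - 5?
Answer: -740/3 ≈ -246.67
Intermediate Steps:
g = 20
m = -140/3 (m = -20*7/3 = -1/3*140 = -140/3 ≈ -46.667)
m - 2*100 = -140/3 - 2*100 = -140/3 - 200 = -740/3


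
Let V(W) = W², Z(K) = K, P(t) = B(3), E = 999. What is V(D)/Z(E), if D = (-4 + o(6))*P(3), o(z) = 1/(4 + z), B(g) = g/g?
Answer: 169/11100 ≈ 0.015225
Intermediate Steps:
B(g) = 1
P(t) = 1
D = -39/10 (D = (-4 + 1/(4 + 6))*1 = (-4 + 1/10)*1 = (-4 + ⅒)*1 = -39/10*1 = -39/10 ≈ -3.9000)
V(D)/Z(E) = (-39/10)²/999 = (1521/100)*(1/999) = 169/11100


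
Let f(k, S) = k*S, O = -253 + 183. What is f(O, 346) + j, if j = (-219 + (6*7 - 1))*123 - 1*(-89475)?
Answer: 43361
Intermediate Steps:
O = -70
f(k, S) = S*k
j = 67581 (j = (-219 + (42 - 1))*123 + 89475 = (-219 + 41)*123 + 89475 = -178*123 + 89475 = -21894 + 89475 = 67581)
f(O, 346) + j = 346*(-70) + 67581 = -24220 + 67581 = 43361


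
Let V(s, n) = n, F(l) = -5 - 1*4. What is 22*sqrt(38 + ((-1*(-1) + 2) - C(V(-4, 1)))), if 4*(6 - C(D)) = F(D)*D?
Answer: 11*sqrt(131) ≈ 125.90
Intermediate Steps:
F(l) = -9 (F(l) = -5 - 4 = -9)
C(D) = 6 + 9*D/4 (C(D) = 6 - (-9)*D/4 = 6 + 9*D/4)
22*sqrt(38 + ((-1*(-1) + 2) - C(V(-4, 1)))) = 22*sqrt(38 + ((-1*(-1) + 2) - (6 + (9/4)*1))) = 22*sqrt(38 + ((1 + 2) - (6 + 9/4))) = 22*sqrt(38 + (3 - 1*33/4)) = 22*sqrt(38 + (3 - 33/4)) = 22*sqrt(38 - 21/4) = 22*sqrt(131/4) = 22*(sqrt(131)/2) = 11*sqrt(131)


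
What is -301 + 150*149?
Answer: 22049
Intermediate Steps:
-301 + 150*149 = -301 + 22350 = 22049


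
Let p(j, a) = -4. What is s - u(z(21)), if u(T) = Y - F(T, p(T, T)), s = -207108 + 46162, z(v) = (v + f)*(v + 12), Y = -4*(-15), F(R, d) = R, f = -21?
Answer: -161006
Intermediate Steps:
Y = 60
z(v) = (-21 + v)*(12 + v) (z(v) = (v - 21)*(v + 12) = (-21 + v)*(12 + v))
s = -160946
u(T) = 60 - T
s - u(z(21)) = -160946 - (60 - (-252 + 21**2 - 9*21)) = -160946 - (60 - (-252 + 441 - 189)) = -160946 - (60 - 1*0) = -160946 - (60 + 0) = -160946 - 1*60 = -160946 - 60 = -161006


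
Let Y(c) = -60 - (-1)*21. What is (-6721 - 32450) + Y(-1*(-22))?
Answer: -39210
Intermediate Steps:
Y(c) = -39 (Y(c) = -60 - 1*(-21) = -60 + 21 = -39)
(-6721 - 32450) + Y(-1*(-22)) = (-6721 - 32450) - 39 = -39171 - 39 = -39210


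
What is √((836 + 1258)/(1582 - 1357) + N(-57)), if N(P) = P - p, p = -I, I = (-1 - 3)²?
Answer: I*√7131/15 ≈ 5.6297*I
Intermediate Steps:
I = 16 (I = (-4)² = 16)
p = -16 (p = -1*16 = -16)
N(P) = 16 + P (N(P) = P - 1*(-16) = P + 16 = 16 + P)
√((836 + 1258)/(1582 - 1357) + N(-57)) = √((836 + 1258)/(1582 - 1357) + (16 - 57)) = √(2094/225 - 41) = √(2094*(1/225) - 41) = √(698/75 - 41) = √(-2377/75) = I*√7131/15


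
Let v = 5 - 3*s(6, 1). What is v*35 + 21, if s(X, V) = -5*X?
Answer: 3346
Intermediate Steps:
v = 95 (v = 5 - (-15)*6 = 5 - 3*(-30) = 5 + 90 = 95)
v*35 + 21 = 95*35 + 21 = 3325 + 21 = 3346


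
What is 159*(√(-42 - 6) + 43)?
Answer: 6837 + 636*I*√3 ≈ 6837.0 + 1101.6*I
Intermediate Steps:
159*(√(-42 - 6) + 43) = 159*(√(-48) + 43) = 159*(4*I*√3 + 43) = 159*(43 + 4*I*√3) = 6837 + 636*I*√3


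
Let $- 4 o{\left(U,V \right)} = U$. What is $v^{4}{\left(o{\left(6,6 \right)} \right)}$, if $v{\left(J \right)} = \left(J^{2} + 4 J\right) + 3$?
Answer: $\frac{81}{256} \approx 0.31641$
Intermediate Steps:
$o{\left(U,V \right)} = - \frac{U}{4}$
$v{\left(J \right)} = 3 + J^{2} + 4 J$
$v^{4}{\left(o{\left(6,6 \right)} \right)} = \left(3 + \left(\left(- \frac{1}{4}\right) 6\right)^{2} + 4 \left(\left(- \frac{1}{4}\right) 6\right)\right)^{4} = \left(3 + \left(- \frac{3}{2}\right)^{2} + 4 \left(- \frac{3}{2}\right)\right)^{4} = \left(3 + \frac{9}{4} - 6\right)^{4} = \left(- \frac{3}{4}\right)^{4} = \frac{81}{256}$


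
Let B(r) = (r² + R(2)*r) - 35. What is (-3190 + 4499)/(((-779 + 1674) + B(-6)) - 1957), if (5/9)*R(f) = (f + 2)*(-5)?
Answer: -1309/845 ≈ -1.5491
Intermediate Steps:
R(f) = -18 - 9*f (R(f) = 9*((f + 2)*(-5))/5 = 9*((2 + f)*(-5))/5 = 9*(-10 - 5*f)/5 = -18 - 9*f)
B(r) = -35 + r² - 36*r (B(r) = (r² + (-18 - 9*2)*r) - 35 = (r² + (-18 - 18)*r) - 35 = (r² - 36*r) - 35 = -35 + r² - 36*r)
(-3190 + 4499)/(((-779 + 1674) + B(-6)) - 1957) = (-3190 + 4499)/(((-779 + 1674) + (-35 + (-6)² - 36*(-6))) - 1957) = 1309/((895 + (-35 + 36 + 216)) - 1957) = 1309/((895 + 217) - 1957) = 1309/(1112 - 1957) = 1309/(-845) = 1309*(-1/845) = -1309/845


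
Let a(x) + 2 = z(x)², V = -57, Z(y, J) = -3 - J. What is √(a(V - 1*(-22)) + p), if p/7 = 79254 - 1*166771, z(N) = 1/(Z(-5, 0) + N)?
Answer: I*√884624723/38 ≈ 782.7*I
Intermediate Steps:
z(N) = 1/(-3 + N) (z(N) = 1/((-3 - 1*0) + N) = 1/((-3 + 0) + N) = 1/(-3 + N))
p = -612619 (p = 7*(79254 - 1*166771) = 7*(79254 - 166771) = 7*(-87517) = -612619)
a(x) = -2 + (-3 + x)⁻² (a(x) = -2 + (1/(-3 + x))² = -2 + (-3 + x)⁻²)
√(a(V - 1*(-22)) + p) = √((-2 + (-3 + (-57 - 1*(-22)))⁻²) - 612619) = √((-2 + (-3 + (-57 + 22))⁻²) - 612619) = √((-2 + (-3 - 35)⁻²) - 612619) = √((-2 + (-38)⁻²) - 612619) = √((-2 + 1/1444) - 612619) = √(-2887/1444 - 612619) = √(-884624723/1444) = I*√884624723/38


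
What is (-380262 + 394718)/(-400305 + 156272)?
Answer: -14456/244033 ≈ -0.059238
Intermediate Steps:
(-380262 + 394718)/(-400305 + 156272) = 14456/(-244033) = 14456*(-1/244033) = -14456/244033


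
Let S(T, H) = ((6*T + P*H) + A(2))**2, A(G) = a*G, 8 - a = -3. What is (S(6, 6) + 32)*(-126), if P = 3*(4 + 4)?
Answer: -5145336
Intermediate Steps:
a = 11 (a = 8 - 1*(-3) = 8 + 3 = 11)
A(G) = 11*G
P = 24 (P = 3*8 = 24)
S(T, H) = (22 + 6*T + 24*H)**2 (S(T, H) = ((6*T + 24*H) + 11*2)**2 = ((6*T + 24*H) + 22)**2 = (22 + 6*T + 24*H)**2)
(S(6, 6) + 32)*(-126) = (4*(11 + 3*6 + 12*6)**2 + 32)*(-126) = (4*(11 + 18 + 72)**2 + 32)*(-126) = (4*101**2 + 32)*(-126) = (4*10201 + 32)*(-126) = (40804 + 32)*(-126) = 40836*(-126) = -5145336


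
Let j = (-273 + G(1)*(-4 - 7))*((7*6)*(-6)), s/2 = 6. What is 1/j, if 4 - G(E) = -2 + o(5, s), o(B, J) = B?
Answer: 1/71568 ≈ 1.3973e-5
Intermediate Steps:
s = 12 (s = 2*6 = 12)
G(E) = 1 (G(E) = 4 - (-2 + 5) = 4 - 1*3 = 4 - 3 = 1)
j = 71568 (j = (-273 + 1*(-4 - 7))*((7*6)*(-6)) = (-273 + 1*(-11))*(42*(-6)) = (-273 - 11)*(-252) = -284*(-252) = 71568)
1/j = 1/71568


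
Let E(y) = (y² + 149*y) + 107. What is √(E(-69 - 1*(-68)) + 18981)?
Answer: 2*√4735 ≈ 137.62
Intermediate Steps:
E(y) = 107 + y² + 149*y
√(E(-69 - 1*(-68)) + 18981) = √((107 + (-69 - 1*(-68))² + 149*(-69 - 1*(-68))) + 18981) = √((107 + (-69 + 68)² + 149*(-69 + 68)) + 18981) = √((107 + (-1)² + 149*(-1)) + 18981) = √((107 + 1 - 149) + 18981) = √(-41 + 18981) = √18940 = 2*√4735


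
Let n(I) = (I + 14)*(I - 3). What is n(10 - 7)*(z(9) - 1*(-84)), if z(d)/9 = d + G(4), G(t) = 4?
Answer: 0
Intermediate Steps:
n(I) = (-3 + I)*(14 + I) (n(I) = (14 + I)*(-3 + I) = (-3 + I)*(14 + I))
z(d) = 36 + 9*d (z(d) = 9*(d + 4) = 9*(4 + d) = 36 + 9*d)
n(10 - 7)*(z(9) - 1*(-84)) = (-42 + (10 - 7)² + 11*(10 - 7))*((36 + 9*9) - 1*(-84)) = (-42 + 3² + 11*3)*((36 + 81) + 84) = (-42 + 9 + 33)*(117 + 84) = 0*201 = 0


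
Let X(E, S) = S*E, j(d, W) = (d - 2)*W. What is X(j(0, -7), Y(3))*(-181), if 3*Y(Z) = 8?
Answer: -20272/3 ≈ -6757.3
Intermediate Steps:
Y(Z) = 8/3 (Y(Z) = (⅓)*8 = 8/3)
j(d, W) = W*(-2 + d) (j(d, W) = (-2 + d)*W = W*(-2 + d))
X(E, S) = E*S
X(j(0, -7), Y(3))*(-181) = (-7*(-2 + 0)*(8/3))*(-181) = (-7*(-2)*(8/3))*(-181) = (14*(8/3))*(-181) = (112/3)*(-181) = -20272/3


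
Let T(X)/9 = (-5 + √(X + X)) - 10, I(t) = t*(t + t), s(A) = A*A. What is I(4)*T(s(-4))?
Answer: -4320 + 1152*√2 ≈ -2690.8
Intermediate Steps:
s(A) = A²
I(t) = 2*t² (I(t) = t*(2*t) = 2*t²)
T(X) = -135 + 9*√2*√X (T(X) = 9*((-5 + √(X + X)) - 10) = 9*((-5 + √(2*X)) - 10) = 9*((-5 + √2*√X) - 10) = 9*(-15 + √2*√X) = -135 + 9*√2*√X)
I(4)*T(s(-4)) = (2*4²)*(-135 + 9*√2*√((-4)²)) = (2*16)*(-135 + 9*√2*√16) = 32*(-135 + 9*√2*4) = 32*(-135 + 36*√2) = -4320 + 1152*√2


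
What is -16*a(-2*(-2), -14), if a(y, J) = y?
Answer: -64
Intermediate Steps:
-16*a(-2*(-2), -14) = -(-32)*(-2) = -16*4 = -64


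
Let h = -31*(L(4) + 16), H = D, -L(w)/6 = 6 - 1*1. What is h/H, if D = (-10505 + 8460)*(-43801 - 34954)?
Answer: 434/161053975 ≈ 2.6947e-6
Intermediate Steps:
L(w) = -30 (L(w) = -6*(6 - 1*1) = -6*(6 - 1) = -6*5 = -30)
D = 161053975 (D = -2045*(-78755) = 161053975)
H = 161053975
h = 434 (h = -31*(-30 + 16) = -31*(-14) = 434)
h/H = 434/161053975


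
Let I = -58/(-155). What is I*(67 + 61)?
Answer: 7424/155 ≈ 47.897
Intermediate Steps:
I = 58/155 (I = -58*(-1/155) = 58/155 ≈ 0.37419)
I*(67 + 61) = 58*(67 + 61)/155 = (58/155)*128 = 7424/155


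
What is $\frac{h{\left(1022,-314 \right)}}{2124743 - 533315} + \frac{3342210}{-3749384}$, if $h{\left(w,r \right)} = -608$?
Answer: $- \frac{665145775169}{745859335044} \approx -0.89178$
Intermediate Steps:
$\frac{h{\left(1022,-314 \right)}}{2124743 - 533315} + \frac{3342210}{-3749384} = - \frac{608}{2124743 - 533315} + \frac{3342210}{-3749384} = - \frac{608}{2124743 - 533315} + 3342210 \left(- \frac{1}{3749384}\right) = - \frac{608}{1591428} - \frac{1671105}{1874692} = \left(-608\right) \frac{1}{1591428} - \frac{1671105}{1874692} = - \frac{152}{397857} - \frac{1671105}{1874692} = - \frac{665145775169}{745859335044}$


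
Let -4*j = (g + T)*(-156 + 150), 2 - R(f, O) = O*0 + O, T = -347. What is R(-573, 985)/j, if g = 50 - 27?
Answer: 983/486 ≈ 2.0226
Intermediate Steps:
g = 23
R(f, O) = 2 - O (R(f, O) = 2 - (O*0 + O) = 2 - (0 + O) = 2 - O)
j = -486 (j = -(23 - 347)*(-156 + 150)/4 = -(-81)*(-6) = -¼*1944 = -486)
R(-573, 985)/j = (2 - 1*985)/(-486) = (2 - 985)*(-1/486) = -983*(-1/486) = 983/486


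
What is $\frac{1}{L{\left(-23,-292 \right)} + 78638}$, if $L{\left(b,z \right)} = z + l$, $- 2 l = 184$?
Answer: $\frac{1}{78254} \approx 1.2779 \cdot 10^{-5}$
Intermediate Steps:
$l = -92$ ($l = \left(- \frac{1}{2}\right) 184 = -92$)
$L{\left(b,z \right)} = -92 + z$ ($L{\left(b,z \right)} = z - 92 = -92 + z$)
$\frac{1}{L{\left(-23,-292 \right)} + 78638} = \frac{1}{\left(-92 - 292\right) + 78638} = \frac{1}{-384 + 78638} = \frac{1}{78254}$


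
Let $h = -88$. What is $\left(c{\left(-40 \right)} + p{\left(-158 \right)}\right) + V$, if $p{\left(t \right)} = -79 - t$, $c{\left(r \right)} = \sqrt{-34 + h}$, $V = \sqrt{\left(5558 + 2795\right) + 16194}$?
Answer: $79 + \sqrt{24547} + i \sqrt{122} \approx 235.67 + 11.045 i$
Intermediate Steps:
$V = \sqrt{24547}$ ($V = \sqrt{8353 + 16194} = \sqrt{24547} \approx 156.67$)
$c{\left(r \right)} = i \sqrt{122}$ ($c{\left(r \right)} = \sqrt{-34 - 88} = \sqrt{-122} = i \sqrt{122}$)
$\left(c{\left(-40 \right)} + p{\left(-158 \right)}\right) + V = \left(i \sqrt{122} - -79\right) + \sqrt{24547} = \left(i \sqrt{122} + \left(-79 + 158\right)\right) + \sqrt{24547} = \left(i \sqrt{122} + 79\right) + \sqrt{24547} = \left(79 + i \sqrt{122}\right) + \sqrt{24547} = 79 + \sqrt{24547} + i \sqrt{122}$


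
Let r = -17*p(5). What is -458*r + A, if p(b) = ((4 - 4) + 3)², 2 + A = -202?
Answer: 69870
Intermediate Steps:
A = -204 (A = -2 - 202 = -204)
p(b) = 9 (p(b) = (0 + 3)² = 3² = 9)
r = -153 (r = -17*9 = -153)
-458*r + A = -458*(-153) - 204 = 70074 - 204 = 69870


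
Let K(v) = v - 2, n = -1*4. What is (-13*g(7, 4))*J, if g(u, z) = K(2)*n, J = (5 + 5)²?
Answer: 0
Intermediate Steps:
J = 100 (J = 10² = 100)
n = -4
K(v) = -2 + v
g(u, z) = 0 (g(u, z) = (-2 + 2)*(-4) = 0*(-4) = 0)
(-13*g(7, 4))*J = -13*0*100 = 0*100 = 0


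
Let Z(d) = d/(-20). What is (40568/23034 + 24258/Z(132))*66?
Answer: -84619852/349 ≈ -2.4246e+5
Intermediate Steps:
Z(d) = -d/20 (Z(d) = d*(-1/20) = -d/20)
(40568/23034 + 24258/Z(132))*66 = (40568/23034 + 24258/((-1/20*132)))*66 = (40568*(1/23034) + 24258/(-33/5))*66 = (1844/1047 + 24258*(-5/33))*66 = (1844/1047 - 40430/11)*66 = -42309926/11517*66 = -84619852/349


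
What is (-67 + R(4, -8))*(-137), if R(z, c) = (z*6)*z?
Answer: -3973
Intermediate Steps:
R(z, c) = 6*z² (R(z, c) = (6*z)*z = 6*z²)
(-67 + R(4, -8))*(-137) = (-67 + 6*4²)*(-137) = (-67 + 6*16)*(-137) = (-67 + 96)*(-137) = 29*(-137) = -3973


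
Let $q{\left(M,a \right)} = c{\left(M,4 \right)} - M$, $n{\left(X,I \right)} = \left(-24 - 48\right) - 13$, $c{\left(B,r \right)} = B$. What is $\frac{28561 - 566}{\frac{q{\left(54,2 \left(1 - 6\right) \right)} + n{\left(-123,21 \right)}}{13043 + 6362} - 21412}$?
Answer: $- \frac{108648595}{83099989} \approx -1.3074$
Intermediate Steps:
$n{\left(X,I \right)} = -85$ ($n{\left(X,I \right)} = -72 - 13 = -85$)
$q{\left(M,a \right)} = 0$ ($q{\left(M,a \right)} = M - M = 0$)
$\frac{28561 - 566}{\frac{q{\left(54,2 \left(1 - 6\right) \right)} + n{\left(-123,21 \right)}}{13043 + 6362} - 21412} = \frac{28561 - 566}{\frac{0 - 85}{13043 + 6362} - 21412} = \frac{27995}{- \frac{85}{19405} - 21412} = \frac{27995}{\left(-85\right) \frac{1}{19405} - 21412} = \frac{27995}{- \frac{17}{3881} - 21412} = \frac{27995}{- \frac{83099989}{3881}} = 27995 \left(- \frac{3881}{83099989}\right) = - \frac{108648595}{83099989}$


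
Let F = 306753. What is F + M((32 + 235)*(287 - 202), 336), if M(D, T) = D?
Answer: 329448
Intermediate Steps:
F + M((32 + 235)*(287 - 202), 336) = 306753 + (32 + 235)*(287 - 202) = 306753 + 267*85 = 306753 + 22695 = 329448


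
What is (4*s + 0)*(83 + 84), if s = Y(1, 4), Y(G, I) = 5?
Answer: 3340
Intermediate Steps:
s = 5
(4*s + 0)*(83 + 84) = (4*5 + 0)*(83 + 84) = (20 + 0)*167 = 20*167 = 3340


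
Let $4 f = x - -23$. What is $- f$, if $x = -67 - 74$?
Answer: $\frac{59}{2} \approx 29.5$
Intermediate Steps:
$x = -141$ ($x = -67 - 74 = -141$)
$f = - \frac{59}{2}$ ($f = \frac{-141 - -23}{4} = \frac{-141 + 23}{4} = \frac{1}{4} \left(-118\right) = - \frac{59}{2} \approx -29.5$)
$- f = \left(-1\right) \left(- \frac{59}{2}\right) = \frac{59}{2}$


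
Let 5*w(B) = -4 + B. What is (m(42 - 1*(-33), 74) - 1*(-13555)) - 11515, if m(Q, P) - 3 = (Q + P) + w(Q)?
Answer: 11031/5 ≈ 2206.2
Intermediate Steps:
w(B) = -⅘ + B/5 (w(B) = (-4 + B)/5 = -⅘ + B/5)
m(Q, P) = 11/5 + P + 6*Q/5 (m(Q, P) = 3 + ((Q + P) + (-⅘ + Q/5)) = 3 + ((P + Q) + (-⅘ + Q/5)) = 3 + (-⅘ + P + 6*Q/5) = 11/5 + P + 6*Q/5)
(m(42 - 1*(-33), 74) - 1*(-13555)) - 11515 = ((11/5 + 74 + 6*(42 - 1*(-33))/5) - 1*(-13555)) - 11515 = ((11/5 + 74 + 6*(42 + 33)/5) + 13555) - 11515 = ((11/5 + 74 + (6/5)*75) + 13555) - 11515 = ((11/5 + 74 + 90) + 13555) - 11515 = (831/5 + 13555) - 11515 = 68606/5 - 11515 = 11031/5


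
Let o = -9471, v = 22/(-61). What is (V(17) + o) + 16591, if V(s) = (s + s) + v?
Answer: 436372/61 ≈ 7153.6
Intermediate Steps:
v = -22/61 (v = 22*(-1/61) = -22/61 ≈ -0.36066)
V(s) = -22/61 + 2*s (V(s) = (s + s) - 22/61 = 2*s - 22/61 = -22/61 + 2*s)
(V(17) + o) + 16591 = ((-22/61 + 2*17) - 9471) + 16591 = ((-22/61 + 34) - 9471) + 16591 = (2052/61 - 9471) + 16591 = -575679/61 + 16591 = 436372/61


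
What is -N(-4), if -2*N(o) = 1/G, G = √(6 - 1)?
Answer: √5/10 ≈ 0.22361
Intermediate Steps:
G = √5 ≈ 2.2361
N(o) = -√5/10 (N(o) = -√5/5/2 = -√5/10)
-N(-4) = -(-1)*√5/10 = √5/10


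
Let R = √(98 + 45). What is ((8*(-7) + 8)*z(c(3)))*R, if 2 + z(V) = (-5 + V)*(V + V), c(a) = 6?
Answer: -480*√143 ≈ -5740.0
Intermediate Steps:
z(V) = -2 + 2*V*(-5 + V) (z(V) = -2 + (-5 + V)*(V + V) = -2 + (-5 + V)*(2*V) = -2 + 2*V*(-5 + V))
R = √143 ≈ 11.958
((8*(-7) + 8)*z(c(3)))*R = ((8*(-7) + 8)*(-2 - 10*6 + 2*6²))*√143 = ((-56 + 8)*(-2 - 60 + 2*36))*√143 = (-48*(-2 - 60 + 72))*√143 = (-48*10)*√143 = -480*√143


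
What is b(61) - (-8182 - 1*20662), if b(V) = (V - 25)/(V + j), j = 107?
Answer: 403819/14 ≈ 28844.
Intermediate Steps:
b(V) = (-25 + V)/(107 + V) (b(V) = (V - 25)/(V + 107) = (-25 + V)/(107 + V))
b(61) - (-8182 - 1*20662) = (-25 + 61)/(107 + 61) - (-8182 - 1*20662) = 36/168 - (-8182 - 20662) = (1/168)*36 - 1*(-28844) = 3/14 + 28844 = 403819/14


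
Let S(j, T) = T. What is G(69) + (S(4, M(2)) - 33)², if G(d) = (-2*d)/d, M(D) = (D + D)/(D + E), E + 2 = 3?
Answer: 9007/9 ≈ 1000.8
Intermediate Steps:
E = 1 (E = -2 + 3 = 1)
M(D) = 2*D/(1 + D) (M(D) = (D + D)/(D + 1) = (2*D)/(1 + D) = 2*D/(1 + D))
G(d) = -2
G(69) + (S(4, M(2)) - 33)² = -2 + (2*2/(1 + 2) - 33)² = -2 + (2*2/3 - 33)² = -2 + (2*2*(⅓) - 33)² = -2 + (4/3 - 33)² = -2 + (-95/3)² = -2 + 9025/9 = 9007/9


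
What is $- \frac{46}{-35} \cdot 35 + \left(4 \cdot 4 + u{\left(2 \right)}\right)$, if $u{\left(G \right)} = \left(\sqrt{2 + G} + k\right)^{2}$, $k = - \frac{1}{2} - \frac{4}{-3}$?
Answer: $\frac{2521}{36} \approx 70.028$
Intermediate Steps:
$k = \frac{5}{6}$ ($k = \left(-1\right) \frac{1}{2} - - \frac{4}{3} = - \frac{1}{2} + \frac{4}{3} = \frac{5}{6} \approx 0.83333$)
$u{\left(G \right)} = \left(\frac{5}{6} + \sqrt{2 + G}\right)^{2}$ ($u{\left(G \right)} = \left(\sqrt{2 + G} + \frac{5}{6}\right)^{2} = \left(\frac{5}{6} + \sqrt{2 + G}\right)^{2}$)
$- \frac{46}{-35} \cdot 35 + \left(4 \cdot 4 + u{\left(2 \right)}\right) = - \frac{46}{-35} \cdot 35 + \left(4 \cdot 4 + \frac{\left(5 + 6 \sqrt{2 + 2}\right)^{2}}{36}\right) = \left(-46\right) \left(- \frac{1}{35}\right) 35 + \left(16 + \frac{\left(5 + 6 \sqrt{4}\right)^{2}}{36}\right) = \frac{46}{35} \cdot 35 + \left(16 + \frac{\left(5 + 6 \cdot 2\right)^{2}}{36}\right) = 46 + \left(16 + \frac{\left(5 + 12\right)^{2}}{36}\right) = 46 + \left(16 + \frac{17^{2}}{36}\right) = 46 + \left(16 + \frac{1}{36} \cdot 289\right) = 46 + \left(16 + \frac{289}{36}\right) = 46 + \frac{865}{36} = \frac{2521}{36}$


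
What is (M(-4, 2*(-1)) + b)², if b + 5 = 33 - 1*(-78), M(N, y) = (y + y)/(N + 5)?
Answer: 10404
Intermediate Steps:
M(N, y) = 2*y/(5 + N) (M(N, y) = (2*y)/(5 + N) = 2*y/(5 + N))
b = 106 (b = -5 + (33 - 1*(-78)) = -5 + (33 + 78) = -5 + 111 = 106)
(M(-4, 2*(-1)) + b)² = (2*(2*(-1))/(5 - 4) + 106)² = (2*(-2)/1 + 106)² = (2*(-2)*1 + 106)² = (-4 + 106)² = 102² = 10404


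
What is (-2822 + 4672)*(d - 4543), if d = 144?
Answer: -8138150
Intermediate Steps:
(-2822 + 4672)*(d - 4543) = (-2822 + 4672)*(144 - 4543) = 1850*(-4399) = -8138150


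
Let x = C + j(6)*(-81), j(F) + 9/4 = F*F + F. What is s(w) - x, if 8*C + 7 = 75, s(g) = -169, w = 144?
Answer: 12169/4 ≈ 3042.3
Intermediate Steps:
j(F) = -9/4 + F + F² (j(F) = -9/4 + (F*F + F) = -9/4 + (F² + F) = -9/4 + (F + F²) = -9/4 + F + F²)
C = 17/2 (C = -7/8 + (⅛)*75 = -7/8 + 75/8 = 17/2 ≈ 8.5000)
x = -12845/4 (x = 17/2 + (-9/4 + 6 + 6²)*(-81) = 17/2 + (-9/4 + 6 + 36)*(-81) = 17/2 + (159/4)*(-81) = 17/2 - 12879/4 = -12845/4 ≈ -3211.3)
s(w) - x = -169 - 1*(-12845/4) = -169 + 12845/4 = 12169/4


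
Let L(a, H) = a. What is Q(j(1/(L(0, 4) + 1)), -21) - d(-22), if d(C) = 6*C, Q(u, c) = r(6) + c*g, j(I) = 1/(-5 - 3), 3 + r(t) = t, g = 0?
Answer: 135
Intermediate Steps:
r(t) = -3 + t
j(I) = -⅛ (j(I) = 1/(-8) = -⅛)
Q(u, c) = 3 (Q(u, c) = (-3 + 6) + c*0 = 3 + 0 = 3)
Q(j(1/(L(0, 4) + 1)), -21) - d(-22) = 3 - 6*(-22) = 3 - 1*(-132) = 3 + 132 = 135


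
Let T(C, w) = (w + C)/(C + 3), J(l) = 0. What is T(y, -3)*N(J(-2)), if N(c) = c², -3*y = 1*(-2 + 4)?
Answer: 0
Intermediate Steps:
y = -⅔ (y = -(-2 + 4)/3 = -2/3 = -⅓*2 = -⅔ ≈ -0.66667)
T(C, w) = (C + w)/(3 + C)
T(y, -3)*N(J(-2)) = ((-⅔ - 3)/(3 - ⅔))*0² = (-11/3/(7/3))*0 = ((3/7)*(-11/3))*0 = -11/7*0 = 0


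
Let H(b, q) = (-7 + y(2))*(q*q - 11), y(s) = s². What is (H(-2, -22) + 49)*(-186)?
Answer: 254820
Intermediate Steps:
H(b, q) = 33 - 3*q² (H(b, q) = (-7 + 2²)*(q*q - 11) = (-7 + 4)*(q² - 11) = -3*(-11 + q²) = 33 - 3*q²)
(H(-2, -22) + 49)*(-186) = ((33 - 3*(-22)²) + 49)*(-186) = ((33 - 3*484) + 49)*(-186) = ((33 - 1452) + 49)*(-186) = (-1419 + 49)*(-186) = -1370*(-186) = 254820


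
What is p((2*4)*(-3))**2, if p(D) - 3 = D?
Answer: 441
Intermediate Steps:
p(D) = 3 + D
p((2*4)*(-3))**2 = (3 + (2*4)*(-3))**2 = (3 + 8*(-3))**2 = (3 - 24)**2 = (-21)**2 = 441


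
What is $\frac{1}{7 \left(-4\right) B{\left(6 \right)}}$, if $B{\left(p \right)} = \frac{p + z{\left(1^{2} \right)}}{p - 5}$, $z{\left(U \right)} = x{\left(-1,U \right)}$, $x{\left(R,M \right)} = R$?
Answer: $- \frac{1}{140} \approx -0.0071429$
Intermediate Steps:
$z{\left(U \right)} = -1$
$B{\left(p \right)} = \frac{-1 + p}{-5 + p}$ ($B{\left(p \right)} = \frac{p - 1}{p - 5} = \frac{-1 + p}{-5 + p}$)
$\frac{1}{7 \left(-4\right) B{\left(6 \right)}} = \frac{1}{7 \left(-4\right) \frac{-1 + 6}{-5 + 6}} = \frac{1}{\left(-28\right) 1^{-1} \cdot 5} = \frac{1}{\left(-28\right) 1 \cdot 5} = \frac{1}{\left(-28\right) 5} = \frac{1}{-140} = - \frac{1}{140}$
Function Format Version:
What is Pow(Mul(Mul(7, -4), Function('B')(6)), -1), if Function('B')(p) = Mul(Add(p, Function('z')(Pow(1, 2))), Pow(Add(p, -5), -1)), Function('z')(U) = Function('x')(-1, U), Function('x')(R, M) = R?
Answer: Rational(-1, 140) ≈ -0.0071429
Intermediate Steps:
Function('z')(U) = -1
Function('B')(p) = Mul(Pow(Add(-5, p), -1), Add(-1, p)) (Function('B')(p) = Mul(Add(p, -1), Pow(Add(p, -5), -1)) = Mul(Add(-1, p), Pow(Add(-5, p), -1)) = Mul(Pow(Add(-5, p), -1), Add(-1, p)))
Pow(Mul(Mul(7, -4), Function('B')(6)), -1) = Pow(Mul(Mul(7, -4), Mul(Pow(Add(-5, 6), -1), Add(-1, 6))), -1) = Pow(Mul(-28, Mul(Pow(1, -1), 5)), -1) = Pow(Mul(-28, Mul(1, 5)), -1) = Pow(Mul(-28, 5), -1) = Pow(-140, -1) = Rational(-1, 140)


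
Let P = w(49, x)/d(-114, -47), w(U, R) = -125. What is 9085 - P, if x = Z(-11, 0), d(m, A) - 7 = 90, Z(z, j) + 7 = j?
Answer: 881370/97 ≈ 9086.3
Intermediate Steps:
Z(z, j) = -7 + j
d(m, A) = 97 (d(m, A) = 7 + 90 = 97)
x = -7 (x = -7 + 0 = -7)
P = -125/97 ≈ -1.2887
9085 - P = 9085 - 1*(-125/97) = 9085 + 125/97 = 881370/97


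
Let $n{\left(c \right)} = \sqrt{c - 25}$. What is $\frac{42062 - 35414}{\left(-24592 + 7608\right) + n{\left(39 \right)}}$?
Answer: $- \frac{56454816}{144228121} - \frac{3324 \sqrt{14}}{144228121} \approx -0.39151$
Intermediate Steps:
$n{\left(c \right)} = \sqrt{-25 + c}$
$\frac{42062 - 35414}{\left(-24592 + 7608\right) + n{\left(39 \right)}} = \frac{42062 - 35414}{\left(-24592 + 7608\right) + \sqrt{-25 + 39}} = \frac{6648}{-16984 + \sqrt{14}}$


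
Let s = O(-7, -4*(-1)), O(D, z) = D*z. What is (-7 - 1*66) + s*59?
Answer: -1725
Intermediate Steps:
s = -28 (s = -(-28)*(-1) = -7*4 = -28)
(-7 - 1*66) + s*59 = (-7 - 1*66) - 28*59 = (-7 - 66) - 1652 = -73 - 1652 = -1725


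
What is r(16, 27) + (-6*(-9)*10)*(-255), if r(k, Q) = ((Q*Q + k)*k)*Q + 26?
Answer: 184166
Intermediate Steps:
r(k, Q) = 26 + Q*k*(k + Q**2) (r(k, Q) = ((Q**2 + k)*k)*Q + 26 = ((k + Q**2)*k)*Q + 26 = (k*(k + Q**2))*Q + 26 = Q*k*(k + Q**2) + 26 = 26 + Q*k*(k + Q**2))
r(16, 27) + (-6*(-9)*10)*(-255) = (26 + 27*16**2 + 16*27**3) + (-6*(-9)*10)*(-255) = (26 + 27*256 + 16*19683) + (54*10)*(-255) = (26 + 6912 + 314928) + 540*(-255) = 321866 - 137700 = 184166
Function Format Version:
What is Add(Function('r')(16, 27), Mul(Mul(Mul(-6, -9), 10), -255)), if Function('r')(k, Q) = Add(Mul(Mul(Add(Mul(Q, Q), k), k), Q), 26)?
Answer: 184166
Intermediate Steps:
Function('r')(k, Q) = Add(26, Mul(Q, k, Add(k, Pow(Q, 2)))) (Function('r')(k, Q) = Add(Mul(Mul(Add(Pow(Q, 2), k), k), Q), 26) = Add(Mul(Mul(Add(k, Pow(Q, 2)), k), Q), 26) = Add(Mul(Mul(k, Add(k, Pow(Q, 2))), Q), 26) = Add(Mul(Q, k, Add(k, Pow(Q, 2))), 26) = Add(26, Mul(Q, k, Add(k, Pow(Q, 2)))))
Add(Function('r')(16, 27), Mul(Mul(Mul(-6, -9), 10), -255)) = Add(Add(26, Mul(27, Pow(16, 2)), Mul(16, Pow(27, 3))), Mul(Mul(Mul(-6, -9), 10), -255)) = Add(Add(26, Mul(27, 256), Mul(16, 19683)), Mul(Mul(54, 10), -255)) = Add(Add(26, 6912, 314928), Mul(540, -255)) = Add(321866, -137700) = 184166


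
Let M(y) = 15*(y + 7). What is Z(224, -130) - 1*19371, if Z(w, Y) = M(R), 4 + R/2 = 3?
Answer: -19296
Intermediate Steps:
R = -2 (R = -8 + 2*3 = -8 + 6 = -2)
M(y) = 105 + 15*y (M(y) = 15*(7 + y) = 105 + 15*y)
Z(w, Y) = 75 (Z(w, Y) = 105 + 15*(-2) = 105 - 30 = 75)
Z(224, -130) - 1*19371 = 75 - 1*19371 = 75 - 19371 = -19296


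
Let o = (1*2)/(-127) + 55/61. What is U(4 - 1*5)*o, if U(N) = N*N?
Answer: 6863/7747 ≈ 0.88589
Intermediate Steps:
U(N) = N**2
o = 6863/7747 (o = 2*(-1/127) + 55*(1/61) = -2/127 + 55/61 = 6863/7747 ≈ 0.88589)
U(4 - 1*5)*o = (4 - 1*5)**2*(6863/7747) = (4 - 5)**2*(6863/7747) = (-1)**2*(6863/7747) = 1*(6863/7747) = 6863/7747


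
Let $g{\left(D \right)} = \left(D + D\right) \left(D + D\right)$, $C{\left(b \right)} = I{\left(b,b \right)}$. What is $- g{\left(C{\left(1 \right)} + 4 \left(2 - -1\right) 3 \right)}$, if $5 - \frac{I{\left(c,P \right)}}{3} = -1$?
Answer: $-11664$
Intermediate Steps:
$I{\left(c,P \right)} = 18$ ($I{\left(c,P \right)} = 15 - -3 = 15 + 3 = 18$)
$C{\left(b \right)} = 18$
$g{\left(D \right)} = 4 D^{2}$ ($g{\left(D \right)} = 2 D 2 D = 4 D^{2}$)
$- g{\left(C{\left(1 \right)} + 4 \left(2 - -1\right) 3 \right)} = - 4 \left(18 + 4 \left(2 - -1\right) 3\right)^{2} = - 4 \left(18 + 4 \left(2 + \left(-1 + 2\right)\right) 3\right)^{2} = - 4 \left(18 + 4 \left(2 + 1\right) 3\right)^{2} = - 4 \left(18 + 4 \cdot 3 \cdot 3\right)^{2} = - 4 \left(18 + 4 \cdot 9\right)^{2} = - 4 \left(18 + 36\right)^{2} = - 4 \cdot 54^{2} = - 4 \cdot 2916 = \left(-1\right) 11664 = -11664$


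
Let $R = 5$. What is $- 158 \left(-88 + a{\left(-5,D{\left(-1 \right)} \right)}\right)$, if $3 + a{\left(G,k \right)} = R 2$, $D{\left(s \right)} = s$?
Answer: $12798$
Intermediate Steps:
$a{\left(G,k \right)} = 7$ ($a{\left(G,k \right)} = -3 + 5 \cdot 2 = -3 + 10 = 7$)
$- 158 \left(-88 + a{\left(-5,D{\left(-1 \right)} \right)}\right) = - 158 \left(-88 + 7\right) = \left(-158\right) \left(-81\right) = 12798$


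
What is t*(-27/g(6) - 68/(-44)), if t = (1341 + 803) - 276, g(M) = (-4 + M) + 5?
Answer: -332504/77 ≈ -4318.2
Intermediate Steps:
g(M) = 1 + M
t = 1868 (t = 2144 - 276 = 1868)
t*(-27/g(6) - 68/(-44)) = 1868*(-27/(1 + 6) - 68/(-44)) = 1868*(-27/7 - 68*(-1/44)) = 1868*(-27*⅐ + 17/11) = 1868*(-27/7 + 17/11) = 1868*(-178/77) = -332504/77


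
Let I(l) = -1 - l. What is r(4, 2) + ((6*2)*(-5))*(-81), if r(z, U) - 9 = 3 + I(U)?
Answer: 4869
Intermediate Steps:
r(z, U) = 11 - U (r(z, U) = 9 + (3 + (-1 - U)) = 9 + (2 - U) = 11 - U)
r(4, 2) + ((6*2)*(-5))*(-81) = (11 - 1*2) + ((6*2)*(-5))*(-81) = (11 - 2) + (12*(-5))*(-81) = 9 - 60*(-81) = 9 + 4860 = 4869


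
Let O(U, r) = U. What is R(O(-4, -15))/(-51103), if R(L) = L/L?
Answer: -1/51103 ≈ -1.9568e-5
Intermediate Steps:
R(L) = 1
R(O(-4, -15))/(-51103) = 1/(-51103) = 1*(-1/51103) = -1/51103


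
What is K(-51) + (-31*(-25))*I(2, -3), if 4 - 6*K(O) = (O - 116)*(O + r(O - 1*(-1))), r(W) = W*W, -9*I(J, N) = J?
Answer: 1223861/18 ≈ 67992.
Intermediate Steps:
I(J, N) = -J/9
r(W) = W²
K(O) = ⅔ - (-116 + O)*(O + (1 + O)²)/6 (K(O) = ⅔ - (O - 116)*(O + (O - 1*(-1))²)/6 = ⅔ - (-116 + O)*(O + (O + 1)²)/6 = ⅔ - (-116 + O)*(O + (1 + O)²)/6)
K(-51) + (-31*(-25))*I(2, -3) = (20 - ⅙*(-51)³ + (113/6)*(-51)² + (347/6)*(-51)) + (-31*(-25))*(-⅑*2) = (20 - ⅙*(-132651) + (113/6)*2601 - 5899/2) + 775*(-2/9) = (20 + 44217/2 + 97971/2 - 5899/2) - 1550/9 = 136329/2 - 1550/9 = 1223861/18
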